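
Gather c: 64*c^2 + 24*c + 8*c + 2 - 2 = 64*c^2 + 32*c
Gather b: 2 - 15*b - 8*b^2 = -8*b^2 - 15*b + 2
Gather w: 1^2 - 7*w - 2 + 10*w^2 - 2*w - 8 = 10*w^2 - 9*w - 9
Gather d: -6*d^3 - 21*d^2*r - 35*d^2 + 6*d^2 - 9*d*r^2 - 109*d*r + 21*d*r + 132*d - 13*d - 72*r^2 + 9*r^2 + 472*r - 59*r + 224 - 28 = -6*d^3 + d^2*(-21*r - 29) + d*(-9*r^2 - 88*r + 119) - 63*r^2 + 413*r + 196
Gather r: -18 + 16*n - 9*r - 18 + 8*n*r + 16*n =32*n + r*(8*n - 9) - 36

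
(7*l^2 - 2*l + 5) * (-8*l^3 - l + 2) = -56*l^5 + 16*l^4 - 47*l^3 + 16*l^2 - 9*l + 10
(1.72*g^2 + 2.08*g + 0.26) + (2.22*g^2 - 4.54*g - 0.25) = 3.94*g^2 - 2.46*g + 0.01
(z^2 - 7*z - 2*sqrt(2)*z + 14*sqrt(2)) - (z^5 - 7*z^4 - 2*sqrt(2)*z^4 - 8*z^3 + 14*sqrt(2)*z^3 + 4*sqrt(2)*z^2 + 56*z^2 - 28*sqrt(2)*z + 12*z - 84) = -z^5 + 2*sqrt(2)*z^4 + 7*z^4 - 14*sqrt(2)*z^3 + 8*z^3 - 55*z^2 - 4*sqrt(2)*z^2 - 19*z + 26*sqrt(2)*z + 14*sqrt(2) + 84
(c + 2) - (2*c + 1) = 1 - c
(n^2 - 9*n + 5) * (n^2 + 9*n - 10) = n^4 - 86*n^2 + 135*n - 50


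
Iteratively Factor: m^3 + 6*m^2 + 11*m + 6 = (m + 2)*(m^2 + 4*m + 3) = (m + 2)*(m + 3)*(m + 1)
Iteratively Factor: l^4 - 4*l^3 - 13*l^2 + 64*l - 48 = (l - 1)*(l^3 - 3*l^2 - 16*l + 48) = (l - 3)*(l - 1)*(l^2 - 16) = (l - 3)*(l - 1)*(l + 4)*(l - 4)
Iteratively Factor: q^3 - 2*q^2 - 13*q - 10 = (q + 2)*(q^2 - 4*q - 5) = (q - 5)*(q + 2)*(q + 1)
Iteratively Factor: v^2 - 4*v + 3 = (v - 1)*(v - 3)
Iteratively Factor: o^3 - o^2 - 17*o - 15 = (o - 5)*(o^2 + 4*o + 3) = (o - 5)*(o + 1)*(o + 3)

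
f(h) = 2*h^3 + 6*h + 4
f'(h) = 6*h^2 + 6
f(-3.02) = -69.21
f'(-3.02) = 60.72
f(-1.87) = -20.30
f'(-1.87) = 26.98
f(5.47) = 364.15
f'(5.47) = 185.53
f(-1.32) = -8.52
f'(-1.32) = 16.45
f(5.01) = 285.56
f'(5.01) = 156.60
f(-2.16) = -29.12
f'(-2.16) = 33.99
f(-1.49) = -11.56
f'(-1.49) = 19.32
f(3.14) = 84.76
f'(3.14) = 65.16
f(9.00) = 1516.00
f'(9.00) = 492.00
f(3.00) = 76.00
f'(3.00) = 60.00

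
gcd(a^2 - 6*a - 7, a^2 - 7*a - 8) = a + 1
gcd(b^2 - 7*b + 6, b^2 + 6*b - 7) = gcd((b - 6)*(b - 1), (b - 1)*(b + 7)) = b - 1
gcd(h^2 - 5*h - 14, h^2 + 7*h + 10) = h + 2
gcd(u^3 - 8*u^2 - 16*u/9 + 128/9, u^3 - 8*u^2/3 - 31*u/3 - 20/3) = u + 4/3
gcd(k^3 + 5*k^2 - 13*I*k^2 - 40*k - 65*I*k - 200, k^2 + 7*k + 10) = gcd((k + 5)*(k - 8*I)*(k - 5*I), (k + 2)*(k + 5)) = k + 5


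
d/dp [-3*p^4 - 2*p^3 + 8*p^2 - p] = -12*p^3 - 6*p^2 + 16*p - 1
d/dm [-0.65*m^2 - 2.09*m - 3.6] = -1.3*m - 2.09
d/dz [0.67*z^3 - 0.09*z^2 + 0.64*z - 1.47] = 2.01*z^2 - 0.18*z + 0.64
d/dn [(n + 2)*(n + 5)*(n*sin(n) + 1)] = (n + 2)*(n + 5)*(n*cos(n) + sin(n)) + (n + 2)*(n*sin(n) + 1) + (n + 5)*(n*sin(n) + 1)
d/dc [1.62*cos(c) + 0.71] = -1.62*sin(c)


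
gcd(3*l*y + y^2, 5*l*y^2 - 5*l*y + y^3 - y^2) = y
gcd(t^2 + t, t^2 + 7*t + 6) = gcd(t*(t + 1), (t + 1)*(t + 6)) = t + 1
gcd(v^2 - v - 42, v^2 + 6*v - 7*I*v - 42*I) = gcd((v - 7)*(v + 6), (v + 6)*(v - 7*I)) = v + 6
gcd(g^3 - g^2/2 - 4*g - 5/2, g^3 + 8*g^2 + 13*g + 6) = g^2 + 2*g + 1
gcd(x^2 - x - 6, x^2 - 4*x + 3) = x - 3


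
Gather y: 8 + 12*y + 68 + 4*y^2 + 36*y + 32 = 4*y^2 + 48*y + 108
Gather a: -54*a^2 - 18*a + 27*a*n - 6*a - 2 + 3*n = -54*a^2 + a*(27*n - 24) + 3*n - 2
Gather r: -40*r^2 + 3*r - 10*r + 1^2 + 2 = -40*r^2 - 7*r + 3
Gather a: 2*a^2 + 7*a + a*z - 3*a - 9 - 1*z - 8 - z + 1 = 2*a^2 + a*(z + 4) - 2*z - 16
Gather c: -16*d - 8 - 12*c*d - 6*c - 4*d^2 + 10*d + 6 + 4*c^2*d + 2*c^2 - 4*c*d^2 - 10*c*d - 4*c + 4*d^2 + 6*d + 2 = c^2*(4*d + 2) + c*(-4*d^2 - 22*d - 10)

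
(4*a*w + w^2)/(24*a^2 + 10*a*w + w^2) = w/(6*a + w)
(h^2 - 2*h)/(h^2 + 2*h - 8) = h/(h + 4)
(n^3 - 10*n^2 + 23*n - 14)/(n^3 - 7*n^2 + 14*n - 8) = (n - 7)/(n - 4)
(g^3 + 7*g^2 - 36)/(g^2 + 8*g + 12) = (g^2 + g - 6)/(g + 2)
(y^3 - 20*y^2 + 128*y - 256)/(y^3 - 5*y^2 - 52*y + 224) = (y - 8)/(y + 7)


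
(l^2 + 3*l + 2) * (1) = l^2 + 3*l + 2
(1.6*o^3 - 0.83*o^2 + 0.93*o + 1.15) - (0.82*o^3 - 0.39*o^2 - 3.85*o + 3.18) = 0.78*o^3 - 0.44*o^2 + 4.78*o - 2.03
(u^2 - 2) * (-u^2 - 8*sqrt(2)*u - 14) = -u^4 - 8*sqrt(2)*u^3 - 12*u^2 + 16*sqrt(2)*u + 28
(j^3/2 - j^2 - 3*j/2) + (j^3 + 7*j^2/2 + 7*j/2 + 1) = 3*j^3/2 + 5*j^2/2 + 2*j + 1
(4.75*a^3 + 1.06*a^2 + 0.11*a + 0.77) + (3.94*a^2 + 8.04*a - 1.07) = 4.75*a^3 + 5.0*a^2 + 8.15*a - 0.3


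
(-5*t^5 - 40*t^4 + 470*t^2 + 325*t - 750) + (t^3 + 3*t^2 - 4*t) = -5*t^5 - 40*t^4 + t^3 + 473*t^2 + 321*t - 750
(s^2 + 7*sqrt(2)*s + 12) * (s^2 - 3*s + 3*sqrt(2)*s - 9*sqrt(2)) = s^4 - 3*s^3 + 10*sqrt(2)*s^3 - 30*sqrt(2)*s^2 + 54*s^2 - 162*s + 36*sqrt(2)*s - 108*sqrt(2)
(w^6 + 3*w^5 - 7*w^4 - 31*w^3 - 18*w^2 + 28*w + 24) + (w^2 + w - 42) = w^6 + 3*w^5 - 7*w^4 - 31*w^3 - 17*w^2 + 29*w - 18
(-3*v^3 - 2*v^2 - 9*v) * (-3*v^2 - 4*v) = 9*v^5 + 18*v^4 + 35*v^3 + 36*v^2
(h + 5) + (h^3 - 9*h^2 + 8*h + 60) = h^3 - 9*h^2 + 9*h + 65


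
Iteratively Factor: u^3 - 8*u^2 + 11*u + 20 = (u - 5)*(u^2 - 3*u - 4) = (u - 5)*(u + 1)*(u - 4)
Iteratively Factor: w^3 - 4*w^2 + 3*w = (w - 1)*(w^2 - 3*w) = (w - 3)*(w - 1)*(w)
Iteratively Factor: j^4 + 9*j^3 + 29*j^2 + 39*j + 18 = (j + 3)*(j^3 + 6*j^2 + 11*j + 6) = (j + 1)*(j + 3)*(j^2 + 5*j + 6) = (j + 1)*(j + 3)^2*(j + 2)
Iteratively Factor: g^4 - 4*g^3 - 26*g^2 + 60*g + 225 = (g - 5)*(g^3 + g^2 - 21*g - 45) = (g - 5)*(g + 3)*(g^2 - 2*g - 15) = (g - 5)^2*(g + 3)*(g + 3)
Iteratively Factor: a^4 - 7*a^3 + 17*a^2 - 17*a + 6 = (a - 1)*(a^3 - 6*a^2 + 11*a - 6) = (a - 1)^2*(a^2 - 5*a + 6) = (a - 2)*(a - 1)^2*(a - 3)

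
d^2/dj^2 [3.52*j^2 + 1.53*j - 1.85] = 7.04000000000000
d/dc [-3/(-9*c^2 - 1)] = -54*c/(9*c^2 + 1)^2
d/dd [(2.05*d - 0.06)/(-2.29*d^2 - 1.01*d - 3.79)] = (4.6945*d^2 - 0.2748*d - 7.8301)/(5.2441*d^4 + 4.6258*d^3 + 18.3783*d^2 + 7.6558*d + 14.3641)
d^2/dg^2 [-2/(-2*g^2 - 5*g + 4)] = 4*(-4*g^2 - 10*g + (4*g + 5)^2 + 8)/(2*g^2 + 5*g - 4)^3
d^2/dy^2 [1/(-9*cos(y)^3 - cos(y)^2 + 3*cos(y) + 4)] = -((15*cos(y) + 8*cos(2*y) + 81*cos(3*y))*(9*cos(y)^3 + cos(y)^2 - 3*cos(y) - 4)/4 + 2*(27*cos(y)^2 + 2*cos(y) - 3)^2*sin(y)^2)/(9*cos(y)^3 + cos(y)^2 - 3*cos(y) - 4)^3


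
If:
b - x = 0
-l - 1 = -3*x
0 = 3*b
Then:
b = 0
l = -1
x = 0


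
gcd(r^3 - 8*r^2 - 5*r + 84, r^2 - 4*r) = r - 4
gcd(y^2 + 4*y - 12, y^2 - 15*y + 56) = 1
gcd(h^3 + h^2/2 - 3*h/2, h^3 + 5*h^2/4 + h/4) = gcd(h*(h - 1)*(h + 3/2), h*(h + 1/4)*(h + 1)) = h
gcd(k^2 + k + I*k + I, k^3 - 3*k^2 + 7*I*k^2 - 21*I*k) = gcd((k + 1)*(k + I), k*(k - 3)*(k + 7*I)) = 1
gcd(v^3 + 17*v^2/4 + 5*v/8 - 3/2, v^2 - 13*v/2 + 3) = v - 1/2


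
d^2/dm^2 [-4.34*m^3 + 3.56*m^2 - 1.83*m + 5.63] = 7.12 - 26.04*m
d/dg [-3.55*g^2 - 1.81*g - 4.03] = -7.1*g - 1.81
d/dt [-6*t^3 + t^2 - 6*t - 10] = -18*t^2 + 2*t - 6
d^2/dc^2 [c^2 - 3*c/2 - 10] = 2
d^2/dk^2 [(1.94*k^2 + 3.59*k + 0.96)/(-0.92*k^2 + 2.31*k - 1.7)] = (-14.322928*k^3 + 13.329696*k^2 + 45.929712*k - 46.651492)/(0.778688*k^6 - 5.865552*k^5 + 19.044276*k^4 - 34.003431*k^3 + 35.19051*k^2 - 20.0277*k + 4.913)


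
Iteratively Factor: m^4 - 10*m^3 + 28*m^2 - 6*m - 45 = (m - 3)*(m^3 - 7*m^2 + 7*m + 15) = (m - 3)^2*(m^2 - 4*m - 5) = (m - 5)*(m - 3)^2*(m + 1)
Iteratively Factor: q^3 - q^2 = (q)*(q^2 - q) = q*(q - 1)*(q)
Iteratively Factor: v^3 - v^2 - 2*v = (v + 1)*(v^2 - 2*v) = v*(v + 1)*(v - 2)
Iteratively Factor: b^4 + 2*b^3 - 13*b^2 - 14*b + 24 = (b - 3)*(b^3 + 5*b^2 + 2*b - 8) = (b - 3)*(b - 1)*(b^2 + 6*b + 8) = (b - 3)*(b - 1)*(b + 2)*(b + 4)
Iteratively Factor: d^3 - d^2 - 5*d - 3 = (d + 1)*(d^2 - 2*d - 3) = (d + 1)^2*(d - 3)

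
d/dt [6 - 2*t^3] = -6*t^2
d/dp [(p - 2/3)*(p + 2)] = 2*p + 4/3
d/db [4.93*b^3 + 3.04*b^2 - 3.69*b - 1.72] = 14.79*b^2 + 6.08*b - 3.69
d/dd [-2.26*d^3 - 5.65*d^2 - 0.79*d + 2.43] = -6.78*d^2 - 11.3*d - 0.79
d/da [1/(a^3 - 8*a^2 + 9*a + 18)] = (-3*a^2 + 16*a - 9)/(a^3 - 8*a^2 + 9*a + 18)^2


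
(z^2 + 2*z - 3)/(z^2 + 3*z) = (z - 1)/z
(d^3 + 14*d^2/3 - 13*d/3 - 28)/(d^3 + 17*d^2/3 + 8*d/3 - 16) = (3*d - 7)/(3*d - 4)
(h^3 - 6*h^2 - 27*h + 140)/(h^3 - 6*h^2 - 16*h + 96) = (h^2 - 2*h - 35)/(h^2 - 2*h - 24)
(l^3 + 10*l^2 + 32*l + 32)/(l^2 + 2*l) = l + 8 + 16/l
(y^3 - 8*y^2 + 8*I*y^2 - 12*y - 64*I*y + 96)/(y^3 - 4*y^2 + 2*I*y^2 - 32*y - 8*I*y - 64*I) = (y + 6*I)/(y + 4)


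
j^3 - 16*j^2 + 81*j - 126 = (j - 7)*(j - 6)*(j - 3)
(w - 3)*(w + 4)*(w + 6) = w^3 + 7*w^2 - 6*w - 72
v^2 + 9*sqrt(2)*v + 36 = (v + 3*sqrt(2))*(v + 6*sqrt(2))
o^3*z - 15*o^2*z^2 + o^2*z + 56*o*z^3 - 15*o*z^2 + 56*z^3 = (o - 8*z)*(o - 7*z)*(o*z + z)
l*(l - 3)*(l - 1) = l^3 - 4*l^2 + 3*l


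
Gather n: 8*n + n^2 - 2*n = n^2 + 6*n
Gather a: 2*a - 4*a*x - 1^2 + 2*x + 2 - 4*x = a*(2 - 4*x) - 2*x + 1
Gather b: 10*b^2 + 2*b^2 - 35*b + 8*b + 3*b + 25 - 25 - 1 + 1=12*b^2 - 24*b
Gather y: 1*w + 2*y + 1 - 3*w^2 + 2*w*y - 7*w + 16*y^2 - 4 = -3*w^2 - 6*w + 16*y^2 + y*(2*w + 2) - 3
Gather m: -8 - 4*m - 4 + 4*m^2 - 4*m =4*m^2 - 8*m - 12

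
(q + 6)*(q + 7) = q^2 + 13*q + 42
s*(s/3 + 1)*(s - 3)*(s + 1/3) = s^4/3 + s^3/9 - 3*s^2 - s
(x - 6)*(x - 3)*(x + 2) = x^3 - 7*x^2 + 36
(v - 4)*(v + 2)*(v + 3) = v^3 + v^2 - 14*v - 24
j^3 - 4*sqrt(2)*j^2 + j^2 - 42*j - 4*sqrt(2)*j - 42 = (j + 1)*(j - 7*sqrt(2))*(j + 3*sqrt(2))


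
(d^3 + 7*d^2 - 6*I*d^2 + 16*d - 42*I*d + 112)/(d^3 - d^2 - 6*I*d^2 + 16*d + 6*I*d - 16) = (d + 7)/(d - 1)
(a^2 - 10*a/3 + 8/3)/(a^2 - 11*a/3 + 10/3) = (3*a - 4)/(3*a - 5)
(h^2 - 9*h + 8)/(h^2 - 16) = (h^2 - 9*h + 8)/(h^2 - 16)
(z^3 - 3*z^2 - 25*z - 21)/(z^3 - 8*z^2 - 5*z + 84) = (z + 1)/(z - 4)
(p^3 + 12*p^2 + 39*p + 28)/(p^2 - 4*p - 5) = (p^2 + 11*p + 28)/(p - 5)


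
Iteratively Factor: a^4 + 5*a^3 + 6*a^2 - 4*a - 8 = (a - 1)*(a^3 + 6*a^2 + 12*a + 8) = (a - 1)*(a + 2)*(a^2 + 4*a + 4) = (a - 1)*(a + 2)^2*(a + 2)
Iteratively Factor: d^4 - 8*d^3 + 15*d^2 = (d - 5)*(d^3 - 3*d^2) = (d - 5)*(d - 3)*(d^2) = d*(d - 5)*(d - 3)*(d)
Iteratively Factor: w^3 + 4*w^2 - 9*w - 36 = (w - 3)*(w^2 + 7*w + 12) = (w - 3)*(w + 4)*(w + 3)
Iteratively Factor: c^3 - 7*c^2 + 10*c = (c)*(c^2 - 7*c + 10) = c*(c - 2)*(c - 5)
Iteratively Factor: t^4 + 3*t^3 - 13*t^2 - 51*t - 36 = (t + 1)*(t^3 + 2*t^2 - 15*t - 36) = (t - 4)*(t + 1)*(t^2 + 6*t + 9) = (t - 4)*(t + 1)*(t + 3)*(t + 3)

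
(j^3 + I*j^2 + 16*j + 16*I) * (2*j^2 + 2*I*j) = 2*j^5 + 4*I*j^4 + 30*j^3 + 64*I*j^2 - 32*j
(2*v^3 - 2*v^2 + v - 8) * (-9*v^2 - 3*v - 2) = -18*v^5 + 12*v^4 - 7*v^3 + 73*v^2 + 22*v + 16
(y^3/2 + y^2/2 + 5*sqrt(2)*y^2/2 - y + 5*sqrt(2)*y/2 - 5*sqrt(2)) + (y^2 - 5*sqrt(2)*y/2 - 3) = y^3/2 + 3*y^2/2 + 5*sqrt(2)*y^2/2 - y - 5*sqrt(2) - 3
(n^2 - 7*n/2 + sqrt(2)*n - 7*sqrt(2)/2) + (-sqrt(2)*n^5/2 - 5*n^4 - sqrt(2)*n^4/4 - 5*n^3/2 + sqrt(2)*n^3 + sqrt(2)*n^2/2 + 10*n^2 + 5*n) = -sqrt(2)*n^5/2 - 5*n^4 - sqrt(2)*n^4/4 - 5*n^3/2 + sqrt(2)*n^3 + sqrt(2)*n^2/2 + 11*n^2 + sqrt(2)*n + 3*n/2 - 7*sqrt(2)/2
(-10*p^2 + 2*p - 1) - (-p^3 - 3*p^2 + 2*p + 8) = p^3 - 7*p^2 - 9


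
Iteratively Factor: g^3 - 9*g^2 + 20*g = (g - 4)*(g^2 - 5*g) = (g - 5)*(g - 4)*(g)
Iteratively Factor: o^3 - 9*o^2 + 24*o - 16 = (o - 1)*(o^2 - 8*o + 16) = (o - 4)*(o - 1)*(o - 4)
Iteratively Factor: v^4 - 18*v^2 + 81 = (v + 3)*(v^3 - 3*v^2 - 9*v + 27) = (v + 3)^2*(v^2 - 6*v + 9) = (v - 3)*(v + 3)^2*(v - 3)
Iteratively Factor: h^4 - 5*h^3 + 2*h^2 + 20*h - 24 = (h - 3)*(h^3 - 2*h^2 - 4*h + 8) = (h - 3)*(h - 2)*(h^2 - 4) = (h - 3)*(h - 2)^2*(h + 2)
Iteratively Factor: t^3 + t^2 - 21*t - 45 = (t - 5)*(t^2 + 6*t + 9) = (t - 5)*(t + 3)*(t + 3)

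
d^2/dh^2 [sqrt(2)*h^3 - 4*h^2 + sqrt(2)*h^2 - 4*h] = 6*sqrt(2)*h - 8 + 2*sqrt(2)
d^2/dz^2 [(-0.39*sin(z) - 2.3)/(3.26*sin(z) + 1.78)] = (22.180388*sin(z)^2 - 12.110764*sin(z) - 44.360776)/(34.645976*sin(z)^3 + 56.751384*sin(z)^2 + 30.986952*sin(z) + 5.639752)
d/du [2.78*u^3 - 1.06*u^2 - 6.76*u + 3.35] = 8.34*u^2 - 2.12*u - 6.76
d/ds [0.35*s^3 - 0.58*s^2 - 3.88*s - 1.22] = 1.05*s^2 - 1.16*s - 3.88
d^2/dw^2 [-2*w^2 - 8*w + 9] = -4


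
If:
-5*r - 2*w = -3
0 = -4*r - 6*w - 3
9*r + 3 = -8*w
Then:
No Solution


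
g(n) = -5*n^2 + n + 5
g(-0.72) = 1.69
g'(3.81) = -37.10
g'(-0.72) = 8.20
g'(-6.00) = 61.00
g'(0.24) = -1.40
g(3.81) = -63.77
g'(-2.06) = 21.60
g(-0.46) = 3.48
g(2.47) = -23.03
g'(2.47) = -23.70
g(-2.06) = -18.28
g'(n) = 1 - 10*n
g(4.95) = -112.56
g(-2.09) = -18.93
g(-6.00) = -181.00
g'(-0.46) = 5.60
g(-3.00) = -43.00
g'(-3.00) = 31.00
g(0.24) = 4.95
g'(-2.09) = 21.90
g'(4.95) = -48.50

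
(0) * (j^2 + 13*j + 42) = 0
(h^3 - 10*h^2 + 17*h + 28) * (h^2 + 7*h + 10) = h^5 - 3*h^4 - 43*h^3 + 47*h^2 + 366*h + 280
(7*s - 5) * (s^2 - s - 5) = 7*s^3 - 12*s^2 - 30*s + 25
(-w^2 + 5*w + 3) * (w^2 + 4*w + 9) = -w^4 + w^3 + 14*w^2 + 57*w + 27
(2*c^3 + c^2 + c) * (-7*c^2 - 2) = -14*c^5 - 7*c^4 - 11*c^3 - 2*c^2 - 2*c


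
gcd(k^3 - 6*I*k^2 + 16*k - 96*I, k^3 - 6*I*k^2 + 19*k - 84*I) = k + 4*I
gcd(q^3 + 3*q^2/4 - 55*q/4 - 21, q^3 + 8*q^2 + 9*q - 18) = q + 3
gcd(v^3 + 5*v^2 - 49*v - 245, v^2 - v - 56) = v + 7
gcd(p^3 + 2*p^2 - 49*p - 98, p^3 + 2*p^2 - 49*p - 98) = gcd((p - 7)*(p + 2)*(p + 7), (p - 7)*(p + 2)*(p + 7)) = p^3 + 2*p^2 - 49*p - 98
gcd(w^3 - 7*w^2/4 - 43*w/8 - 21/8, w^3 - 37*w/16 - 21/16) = w^2 + 7*w/4 + 3/4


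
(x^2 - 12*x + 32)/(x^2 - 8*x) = (x - 4)/x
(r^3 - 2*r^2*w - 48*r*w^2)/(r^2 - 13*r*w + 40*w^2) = r*(r + 6*w)/(r - 5*w)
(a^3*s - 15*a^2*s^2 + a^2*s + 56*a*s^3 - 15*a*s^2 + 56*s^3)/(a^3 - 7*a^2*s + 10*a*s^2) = s*(a^3 - 15*a^2*s + a^2 + 56*a*s^2 - 15*a*s + 56*s^2)/(a*(a^2 - 7*a*s + 10*s^2))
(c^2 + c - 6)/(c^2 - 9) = (c - 2)/(c - 3)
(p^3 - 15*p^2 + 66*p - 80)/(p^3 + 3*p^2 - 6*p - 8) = (p^2 - 13*p + 40)/(p^2 + 5*p + 4)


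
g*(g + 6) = g^2 + 6*g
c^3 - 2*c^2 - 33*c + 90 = (c - 5)*(c - 3)*(c + 6)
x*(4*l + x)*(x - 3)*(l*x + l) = 4*l^2*x^3 - 8*l^2*x^2 - 12*l^2*x + l*x^4 - 2*l*x^3 - 3*l*x^2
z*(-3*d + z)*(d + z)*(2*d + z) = -6*d^3*z - 7*d^2*z^2 + z^4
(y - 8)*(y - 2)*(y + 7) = y^3 - 3*y^2 - 54*y + 112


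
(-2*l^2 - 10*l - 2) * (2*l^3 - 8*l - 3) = -4*l^5 - 20*l^4 + 12*l^3 + 86*l^2 + 46*l + 6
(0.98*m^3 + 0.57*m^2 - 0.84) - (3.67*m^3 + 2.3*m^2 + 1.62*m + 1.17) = -2.69*m^3 - 1.73*m^2 - 1.62*m - 2.01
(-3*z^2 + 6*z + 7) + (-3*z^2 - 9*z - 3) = -6*z^2 - 3*z + 4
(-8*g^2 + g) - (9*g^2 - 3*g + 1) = -17*g^2 + 4*g - 1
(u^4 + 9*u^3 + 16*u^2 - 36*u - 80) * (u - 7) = u^5 + 2*u^4 - 47*u^3 - 148*u^2 + 172*u + 560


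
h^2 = h^2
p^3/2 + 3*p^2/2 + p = p*(p/2 + 1/2)*(p + 2)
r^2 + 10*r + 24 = (r + 4)*(r + 6)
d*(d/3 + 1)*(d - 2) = d^3/3 + d^2/3 - 2*d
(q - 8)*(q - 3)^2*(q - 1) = q^4 - 15*q^3 + 71*q^2 - 129*q + 72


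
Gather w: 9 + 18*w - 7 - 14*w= 4*w + 2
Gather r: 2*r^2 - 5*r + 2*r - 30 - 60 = 2*r^2 - 3*r - 90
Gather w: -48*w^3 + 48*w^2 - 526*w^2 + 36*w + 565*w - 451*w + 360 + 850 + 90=-48*w^3 - 478*w^2 + 150*w + 1300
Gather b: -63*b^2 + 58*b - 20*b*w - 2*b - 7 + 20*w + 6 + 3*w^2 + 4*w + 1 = -63*b^2 + b*(56 - 20*w) + 3*w^2 + 24*w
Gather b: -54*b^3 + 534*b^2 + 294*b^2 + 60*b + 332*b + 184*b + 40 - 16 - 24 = -54*b^3 + 828*b^2 + 576*b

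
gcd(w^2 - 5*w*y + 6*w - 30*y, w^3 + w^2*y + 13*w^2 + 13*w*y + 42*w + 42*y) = w + 6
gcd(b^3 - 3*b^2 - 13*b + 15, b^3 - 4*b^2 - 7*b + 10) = b^2 - 6*b + 5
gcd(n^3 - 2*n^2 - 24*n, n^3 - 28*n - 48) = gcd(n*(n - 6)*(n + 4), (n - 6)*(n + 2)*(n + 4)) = n^2 - 2*n - 24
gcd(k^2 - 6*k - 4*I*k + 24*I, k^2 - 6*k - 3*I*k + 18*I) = k - 6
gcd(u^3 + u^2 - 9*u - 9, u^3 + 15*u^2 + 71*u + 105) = u + 3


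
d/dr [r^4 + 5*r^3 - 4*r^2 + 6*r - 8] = 4*r^3 + 15*r^2 - 8*r + 6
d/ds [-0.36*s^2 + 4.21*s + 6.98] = 4.21 - 0.72*s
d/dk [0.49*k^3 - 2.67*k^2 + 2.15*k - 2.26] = 1.47*k^2 - 5.34*k + 2.15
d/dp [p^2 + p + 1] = 2*p + 1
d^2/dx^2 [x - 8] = 0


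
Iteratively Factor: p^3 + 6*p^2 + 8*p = (p + 4)*(p^2 + 2*p) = p*(p + 4)*(p + 2)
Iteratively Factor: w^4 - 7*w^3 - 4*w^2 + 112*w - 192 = (w - 4)*(w^3 - 3*w^2 - 16*w + 48) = (w - 4)*(w - 3)*(w^2 - 16) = (w - 4)^2*(w - 3)*(w + 4)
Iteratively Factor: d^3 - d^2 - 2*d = (d + 1)*(d^2 - 2*d) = d*(d + 1)*(d - 2)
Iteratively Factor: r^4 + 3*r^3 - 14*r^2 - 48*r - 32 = (r - 4)*(r^3 + 7*r^2 + 14*r + 8) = (r - 4)*(r + 2)*(r^2 + 5*r + 4) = (r - 4)*(r + 2)*(r + 4)*(r + 1)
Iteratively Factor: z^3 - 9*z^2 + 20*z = (z - 5)*(z^2 - 4*z) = (z - 5)*(z - 4)*(z)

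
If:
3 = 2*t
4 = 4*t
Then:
No Solution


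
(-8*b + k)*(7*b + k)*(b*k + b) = -56*b^3*k - 56*b^3 - b^2*k^2 - b^2*k + b*k^3 + b*k^2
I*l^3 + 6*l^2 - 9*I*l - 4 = (l - 4*I)*(l - I)*(I*l + 1)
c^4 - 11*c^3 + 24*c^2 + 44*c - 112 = (c - 7)*(c - 4)*(c - 2)*(c + 2)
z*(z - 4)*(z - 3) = z^3 - 7*z^2 + 12*z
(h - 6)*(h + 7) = h^2 + h - 42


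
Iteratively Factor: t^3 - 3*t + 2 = (t - 1)*(t^2 + t - 2) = (t - 1)*(t + 2)*(t - 1)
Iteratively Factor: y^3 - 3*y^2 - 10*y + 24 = (y - 2)*(y^2 - y - 12) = (y - 2)*(y + 3)*(y - 4)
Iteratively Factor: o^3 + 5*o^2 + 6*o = (o + 2)*(o^2 + 3*o) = (o + 2)*(o + 3)*(o)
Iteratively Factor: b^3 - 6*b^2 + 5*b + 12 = (b + 1)*(b^2 - 7*b + 12) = (b - 4)*(b + 1)*(b - 3)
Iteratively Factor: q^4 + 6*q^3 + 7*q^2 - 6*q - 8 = (q + 4)*(q^3 + 2*q^2 - q - 2) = (q + 1)*(q + 4)*(q^2 + q - 2) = (q - 1)*(q + 1)*(q + 4)*(q + 2)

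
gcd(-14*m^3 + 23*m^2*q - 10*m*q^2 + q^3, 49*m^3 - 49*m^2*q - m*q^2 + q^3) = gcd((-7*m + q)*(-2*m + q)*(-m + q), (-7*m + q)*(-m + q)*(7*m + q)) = 7*m^2 - 8*m*q + q^2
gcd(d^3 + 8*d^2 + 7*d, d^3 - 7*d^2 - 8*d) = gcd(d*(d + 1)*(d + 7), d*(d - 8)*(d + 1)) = d^2 + d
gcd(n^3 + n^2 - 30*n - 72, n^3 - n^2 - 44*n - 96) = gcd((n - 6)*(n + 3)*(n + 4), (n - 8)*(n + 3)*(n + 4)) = n^2 + 7*n + 12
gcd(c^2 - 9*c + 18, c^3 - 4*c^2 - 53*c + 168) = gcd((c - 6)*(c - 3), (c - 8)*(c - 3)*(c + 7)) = c - 3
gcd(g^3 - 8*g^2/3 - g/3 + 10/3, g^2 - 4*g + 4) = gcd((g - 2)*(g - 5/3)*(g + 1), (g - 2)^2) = g - 2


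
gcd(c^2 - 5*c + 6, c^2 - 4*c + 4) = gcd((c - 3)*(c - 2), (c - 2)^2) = c - 2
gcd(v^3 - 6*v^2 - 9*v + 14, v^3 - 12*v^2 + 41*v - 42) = v - 7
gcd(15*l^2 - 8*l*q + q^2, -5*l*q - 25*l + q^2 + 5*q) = -5*l + q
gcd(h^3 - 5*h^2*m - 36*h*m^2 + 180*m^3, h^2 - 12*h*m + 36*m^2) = h - 6*m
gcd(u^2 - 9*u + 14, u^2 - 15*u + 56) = u - 7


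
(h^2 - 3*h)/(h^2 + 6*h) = (h - 3)/(h + 6)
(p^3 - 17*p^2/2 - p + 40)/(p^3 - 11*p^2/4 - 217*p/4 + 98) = 2*(2*p^2 - p - 10)/(4*p^2 + 21*p - 49)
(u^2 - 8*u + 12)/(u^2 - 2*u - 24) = (u - 2)/(u + 4)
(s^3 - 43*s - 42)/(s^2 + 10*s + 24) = (s^2 - 6*s - 7)/(s + 4)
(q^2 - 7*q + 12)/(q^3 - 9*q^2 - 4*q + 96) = (q - 3)/(q^2 - 5*q - 24)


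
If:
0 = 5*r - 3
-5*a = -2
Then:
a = 2/5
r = 3/5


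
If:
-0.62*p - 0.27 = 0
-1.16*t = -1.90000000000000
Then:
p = -0.44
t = 1.64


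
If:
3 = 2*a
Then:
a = 3/2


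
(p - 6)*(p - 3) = p^2 - 9*p + 18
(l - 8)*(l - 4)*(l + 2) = l^3 - 10*l^2 + 8*l + 64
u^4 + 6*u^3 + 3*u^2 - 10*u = u*(u - 1)*(u + 2)*(u + 5)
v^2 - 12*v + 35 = (v - 7)*(v - 5)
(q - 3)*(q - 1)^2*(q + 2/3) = q^4 - 13*q^3/3 + 11*q^2/3 + 5*q/3 - 2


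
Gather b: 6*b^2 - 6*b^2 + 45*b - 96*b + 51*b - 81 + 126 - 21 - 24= 0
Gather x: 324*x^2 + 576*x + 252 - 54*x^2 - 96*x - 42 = 270*x^2 + 480*x + 210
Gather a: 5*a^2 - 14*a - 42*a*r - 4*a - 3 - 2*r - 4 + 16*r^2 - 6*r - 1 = 5*a^2 + a*(-42*r - 18) + 16*r^2 - 8*r - 8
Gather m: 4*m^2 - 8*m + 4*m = 4*m^2 - 4*m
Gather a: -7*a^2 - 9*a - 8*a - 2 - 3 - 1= -7*a^2 - 17*a - 6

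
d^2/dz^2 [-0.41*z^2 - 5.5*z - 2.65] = -0.820000000000000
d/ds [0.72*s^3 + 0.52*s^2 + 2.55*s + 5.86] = 2.16*s^2 + 1.04*s + 2.55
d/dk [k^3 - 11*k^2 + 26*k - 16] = 3*k^2 - 22*k + 26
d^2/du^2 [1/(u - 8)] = 2/(u - 8)^3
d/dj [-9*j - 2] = -9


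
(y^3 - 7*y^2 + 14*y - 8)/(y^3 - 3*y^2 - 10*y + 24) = (y - 1)/(y + 3)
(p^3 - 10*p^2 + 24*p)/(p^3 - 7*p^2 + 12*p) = (p - 6)/(p - 3)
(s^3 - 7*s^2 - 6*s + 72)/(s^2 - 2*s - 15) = (s^2 - 10*s + 24)/(s - 5)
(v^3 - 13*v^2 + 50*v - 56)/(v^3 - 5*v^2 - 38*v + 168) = (v - 2)/(v + 6)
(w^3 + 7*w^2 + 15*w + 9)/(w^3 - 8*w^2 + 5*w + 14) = (w^2 + 6*w + 9)/(w^2 - 9*w + 14)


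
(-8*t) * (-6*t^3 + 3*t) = 48*t^4 - 24*t^2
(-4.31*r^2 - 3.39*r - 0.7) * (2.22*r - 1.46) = -9.5682*r^3 - 1.2332*r^2 + 3.3954*r + 1.022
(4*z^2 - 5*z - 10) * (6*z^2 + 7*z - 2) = 24*z^4 - 2*z^3 - 103*z^2 - 60*z + 20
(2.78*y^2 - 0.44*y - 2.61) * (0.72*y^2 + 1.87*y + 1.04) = 2.0016*y^4 + 4.8818*y^3 + 0.1892*y^2 - 5.3383*y - 2.7144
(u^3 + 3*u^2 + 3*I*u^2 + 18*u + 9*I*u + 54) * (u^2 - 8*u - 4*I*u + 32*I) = u^5 - 5*u^4 - I*u^4 + 6*u^3 + 5*I*u^3 - 150*u^2 - 48*I*u^2 - 720*u + 360*I*u + 1728*I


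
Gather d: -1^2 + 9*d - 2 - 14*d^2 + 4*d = -14*d^2 + 13*d - 3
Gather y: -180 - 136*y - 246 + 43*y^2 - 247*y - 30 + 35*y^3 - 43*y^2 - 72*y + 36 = 35*y^3 - 455*y - 420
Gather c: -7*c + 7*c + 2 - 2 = 0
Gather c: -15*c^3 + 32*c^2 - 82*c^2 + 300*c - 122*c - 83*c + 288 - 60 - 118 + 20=-15*c^3 - 50*c^2 + 95*c + 130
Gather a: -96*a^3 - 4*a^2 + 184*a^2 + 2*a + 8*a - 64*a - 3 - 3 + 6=-96*a^3 + 180*a^2 - 54*a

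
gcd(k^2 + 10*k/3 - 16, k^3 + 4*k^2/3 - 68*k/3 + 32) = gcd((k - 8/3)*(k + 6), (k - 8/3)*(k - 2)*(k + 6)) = k^2 + 10*k/3 - 16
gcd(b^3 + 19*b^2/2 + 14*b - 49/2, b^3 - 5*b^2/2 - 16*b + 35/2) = b^2 + 5*b/2 - 7/2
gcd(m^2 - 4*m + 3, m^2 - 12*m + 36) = 1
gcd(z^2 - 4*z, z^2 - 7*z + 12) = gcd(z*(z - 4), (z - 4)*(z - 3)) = z - 4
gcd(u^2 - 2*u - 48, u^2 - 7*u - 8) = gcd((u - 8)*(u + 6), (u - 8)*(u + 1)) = u - 8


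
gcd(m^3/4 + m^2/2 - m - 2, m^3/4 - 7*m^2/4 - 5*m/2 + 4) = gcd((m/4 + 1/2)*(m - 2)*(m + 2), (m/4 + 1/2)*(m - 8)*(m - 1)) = m + 2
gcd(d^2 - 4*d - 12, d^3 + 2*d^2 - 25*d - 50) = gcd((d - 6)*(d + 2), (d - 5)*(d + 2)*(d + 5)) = d + 2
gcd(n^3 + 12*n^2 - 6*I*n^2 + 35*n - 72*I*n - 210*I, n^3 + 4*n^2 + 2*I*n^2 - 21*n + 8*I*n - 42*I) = n + 7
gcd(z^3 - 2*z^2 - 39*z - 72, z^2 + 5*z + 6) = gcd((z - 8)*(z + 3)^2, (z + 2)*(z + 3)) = z + 3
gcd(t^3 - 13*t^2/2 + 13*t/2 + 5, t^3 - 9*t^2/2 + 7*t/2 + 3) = t^2 - 3*t/2 - 1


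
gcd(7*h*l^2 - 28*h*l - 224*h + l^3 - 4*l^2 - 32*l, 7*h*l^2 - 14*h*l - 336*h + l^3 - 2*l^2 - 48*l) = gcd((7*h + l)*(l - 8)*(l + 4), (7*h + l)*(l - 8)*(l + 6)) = 7*h*l - 56*h + l^2 - 8*l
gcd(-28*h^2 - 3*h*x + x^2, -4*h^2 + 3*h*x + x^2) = 4*h + x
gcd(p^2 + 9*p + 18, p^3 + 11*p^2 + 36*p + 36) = p^2 + 9*p + 18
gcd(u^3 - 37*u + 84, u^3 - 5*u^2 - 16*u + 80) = u - 4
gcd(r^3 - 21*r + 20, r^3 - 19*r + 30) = r + 5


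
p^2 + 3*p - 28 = (p - 4)*(p + 7)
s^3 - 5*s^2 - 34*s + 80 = (s - 8)*(s - 2)*(s + 5)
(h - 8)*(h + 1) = h^2 - 7*h - 8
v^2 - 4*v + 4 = (v - 2)^2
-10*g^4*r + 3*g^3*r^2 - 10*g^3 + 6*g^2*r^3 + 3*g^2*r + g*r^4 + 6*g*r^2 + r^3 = (-g + r)*(2*g + r)*(5*g + r)*(g*r + 1)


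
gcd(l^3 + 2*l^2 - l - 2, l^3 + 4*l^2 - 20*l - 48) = l + 2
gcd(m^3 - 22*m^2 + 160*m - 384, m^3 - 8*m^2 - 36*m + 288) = m^2 - 14*m + 48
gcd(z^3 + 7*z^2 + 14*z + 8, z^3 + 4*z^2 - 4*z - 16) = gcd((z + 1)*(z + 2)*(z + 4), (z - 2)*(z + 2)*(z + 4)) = z^2 + 6*z + 8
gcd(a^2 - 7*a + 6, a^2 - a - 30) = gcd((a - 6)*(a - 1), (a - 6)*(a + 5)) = a - 6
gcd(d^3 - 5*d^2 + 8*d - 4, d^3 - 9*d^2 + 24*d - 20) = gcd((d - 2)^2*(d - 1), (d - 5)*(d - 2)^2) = d^2 - 4*d + 4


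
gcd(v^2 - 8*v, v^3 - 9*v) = v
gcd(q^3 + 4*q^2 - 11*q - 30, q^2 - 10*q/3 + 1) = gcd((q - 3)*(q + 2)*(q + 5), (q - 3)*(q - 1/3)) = q - 3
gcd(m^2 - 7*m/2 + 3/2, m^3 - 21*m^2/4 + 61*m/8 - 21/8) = m^2 - 7*m/2 + 3/2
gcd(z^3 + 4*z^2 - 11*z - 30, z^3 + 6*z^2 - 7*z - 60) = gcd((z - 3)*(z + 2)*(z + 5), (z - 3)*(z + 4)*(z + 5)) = z^2 + 2*z - 15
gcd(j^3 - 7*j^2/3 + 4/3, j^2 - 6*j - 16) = 1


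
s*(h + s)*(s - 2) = h*s^2 - 2*h*s + s^3 - 2*s^2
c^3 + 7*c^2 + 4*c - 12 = (c - 1)*(c + 2)*(c + 6)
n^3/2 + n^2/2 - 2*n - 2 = (n/2 + 1)*(n - 2)*(n + 1)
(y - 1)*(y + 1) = y^2 - 1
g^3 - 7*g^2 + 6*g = g*(g - 6)*(g - 1)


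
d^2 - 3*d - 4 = (d - 4)*(d + 1)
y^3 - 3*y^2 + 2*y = y*(y - 2)*(y - 1)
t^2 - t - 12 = (t - 4)*(t + 3)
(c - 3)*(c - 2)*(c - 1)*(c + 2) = c^4 - 4*c^3 - c^2 + 16*c - 12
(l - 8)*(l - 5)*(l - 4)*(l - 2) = l^4 - 19*l^3 + 126*l^2 - 344*l + 320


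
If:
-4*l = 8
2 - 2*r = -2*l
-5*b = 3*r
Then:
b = 3/5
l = -2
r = -1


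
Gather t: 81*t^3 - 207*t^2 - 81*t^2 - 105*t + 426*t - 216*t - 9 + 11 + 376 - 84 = 81*t^3 - 288*t^2 + 105*t + 294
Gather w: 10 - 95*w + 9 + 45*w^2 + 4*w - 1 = 45*w^2 - 91*w + 18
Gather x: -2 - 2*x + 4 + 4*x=2*x + 2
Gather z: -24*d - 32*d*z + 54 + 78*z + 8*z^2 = -24*d + 8*z^2 + z*(78 - 32*d) + 54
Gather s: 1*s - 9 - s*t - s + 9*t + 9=-s*t + 9*t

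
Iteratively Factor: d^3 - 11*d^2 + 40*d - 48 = (d - 4)*(d^2 - 7*d + 12) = (d - 4)^2*(d - 3)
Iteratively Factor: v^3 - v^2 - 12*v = (v)*(v^2 - v - 12) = v*(v + 3)*(v - 4)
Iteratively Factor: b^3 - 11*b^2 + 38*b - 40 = (b - 2)*(b^2 - 9*b + 20) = (b - 4)*(b - 2)*(b - 5)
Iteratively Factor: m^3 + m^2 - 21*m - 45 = (m + 3)*(m^2 - 2*m - 15) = (m + 3)^2*(m - 5)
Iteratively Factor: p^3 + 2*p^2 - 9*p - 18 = (p - 3)*(p^2 + 5*p + 6) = (p - 3)*(p + 3)*(p + 2)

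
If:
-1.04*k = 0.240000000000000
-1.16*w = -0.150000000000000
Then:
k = -0.23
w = 0.13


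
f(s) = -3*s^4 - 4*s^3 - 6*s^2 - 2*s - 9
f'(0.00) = -2.00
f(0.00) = -9.00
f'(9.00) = -9830.00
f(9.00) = -23112.00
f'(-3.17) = 297.71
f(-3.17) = -238.47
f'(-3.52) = 414.93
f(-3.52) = -362.41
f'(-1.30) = 19.68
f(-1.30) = -16.32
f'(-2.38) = 120.36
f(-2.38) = -80.56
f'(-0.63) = 3.80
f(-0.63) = -9.59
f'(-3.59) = 441.64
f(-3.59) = -392.38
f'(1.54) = -92.77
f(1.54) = -57.79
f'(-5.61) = 1806.36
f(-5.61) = -2451.86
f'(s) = -12*s^3 - 12*s^2 - 12*s - 2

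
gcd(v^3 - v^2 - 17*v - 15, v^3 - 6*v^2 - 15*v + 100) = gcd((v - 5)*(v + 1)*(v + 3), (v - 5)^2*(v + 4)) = v - 5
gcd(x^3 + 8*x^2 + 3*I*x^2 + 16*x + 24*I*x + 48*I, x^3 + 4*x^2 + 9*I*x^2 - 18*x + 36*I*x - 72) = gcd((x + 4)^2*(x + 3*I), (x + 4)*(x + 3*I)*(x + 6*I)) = x^2 + x*(4 + 3*I) + 12*I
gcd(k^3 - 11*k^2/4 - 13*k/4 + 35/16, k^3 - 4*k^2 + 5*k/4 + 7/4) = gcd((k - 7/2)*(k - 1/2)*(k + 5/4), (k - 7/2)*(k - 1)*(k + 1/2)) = k - 7/2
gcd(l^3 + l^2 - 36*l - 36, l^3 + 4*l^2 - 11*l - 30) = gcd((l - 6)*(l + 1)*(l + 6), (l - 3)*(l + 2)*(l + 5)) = 1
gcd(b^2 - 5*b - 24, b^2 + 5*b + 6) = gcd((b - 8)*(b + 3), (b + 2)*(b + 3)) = b + 3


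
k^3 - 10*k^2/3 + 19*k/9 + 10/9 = (k - 2)*(k - 5/3)*(k + 1/3)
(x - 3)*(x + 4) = x^2 + x - 12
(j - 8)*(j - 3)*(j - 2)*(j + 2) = j^4 - 11*j^3 + 20*j^2 + 44*j - 96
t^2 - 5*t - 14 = (t - 7)*(t + 2)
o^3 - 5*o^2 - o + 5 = (o - 5)*(o - 1)*(o + 1)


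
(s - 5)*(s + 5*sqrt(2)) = s^2 - 5*s + 5*sqrt(2)*s - 25*sqrt(2)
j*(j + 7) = j^2 + 7*j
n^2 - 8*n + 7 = (n - 7)*(n - 1)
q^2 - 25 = (q - 5)*(q + 5)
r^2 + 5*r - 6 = (r - 1)*(r + 6)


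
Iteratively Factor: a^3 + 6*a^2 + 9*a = (a + 3)*(a^2 + 3*a) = (a + 3)^2*(a)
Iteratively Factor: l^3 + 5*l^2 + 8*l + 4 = (l + 2)*(l^2 + 3*l + 2) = (l + 1)*(l + 2)*(l + 2)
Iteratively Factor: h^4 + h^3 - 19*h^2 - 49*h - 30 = (h + 3)*(h^3 - 2*h^2 - 13*h - 10) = (h - 5)*(h + 3)*(h^2 + 3*h + 2) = (h - 5)*(h + 2)*(h + 3)*(h + 1)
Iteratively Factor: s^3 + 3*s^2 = (s)*(s^2 + 3*s) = s^2*(s + 3)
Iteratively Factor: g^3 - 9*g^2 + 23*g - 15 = (g - 3)*(g^2 - 6*g + 5) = (g - 5)*(g - 3)*(g - 1)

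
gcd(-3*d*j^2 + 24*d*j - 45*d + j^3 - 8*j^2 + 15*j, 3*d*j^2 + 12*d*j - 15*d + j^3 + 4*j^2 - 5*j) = 1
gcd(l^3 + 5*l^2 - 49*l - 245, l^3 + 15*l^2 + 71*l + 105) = l^2 + 12*l + 35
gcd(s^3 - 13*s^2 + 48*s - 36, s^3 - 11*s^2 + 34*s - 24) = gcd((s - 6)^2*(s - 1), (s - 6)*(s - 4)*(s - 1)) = s^2 - 7*s + 6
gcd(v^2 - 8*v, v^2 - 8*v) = v^2 - 8*v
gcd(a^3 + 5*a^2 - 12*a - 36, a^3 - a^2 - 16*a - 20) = a + 2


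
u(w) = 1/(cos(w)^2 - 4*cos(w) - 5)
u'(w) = (2*sin(w)*cos(w) - 4*sin(w))/(cos(w)^2 - 4*cos(w) - 5)^2 = 2*(cos(w) - 2)*sin(w)/(sin(w)^2 + 4*cos(w) + 4)^2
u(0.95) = -0.14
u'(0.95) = -0.05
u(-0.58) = -0.13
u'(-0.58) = 0.02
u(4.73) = -0.20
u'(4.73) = 0.15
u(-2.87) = -4.57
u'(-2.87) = 33.28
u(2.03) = -0.33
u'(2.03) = -0.48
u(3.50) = -2.65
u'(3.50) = 14.48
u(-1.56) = -0.20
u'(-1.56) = 0.16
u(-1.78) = -0.24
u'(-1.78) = 0.25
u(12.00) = -0.13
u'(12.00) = 0.02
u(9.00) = -1.90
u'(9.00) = -8.69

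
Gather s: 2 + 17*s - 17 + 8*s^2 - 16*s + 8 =8*s^2 + s - 7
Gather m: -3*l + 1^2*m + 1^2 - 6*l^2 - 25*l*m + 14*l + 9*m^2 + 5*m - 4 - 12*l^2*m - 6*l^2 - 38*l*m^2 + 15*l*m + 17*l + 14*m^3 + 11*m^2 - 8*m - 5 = -12*l^2 + 28*l + 14*m^3 + m^2*(20 - 38*l) + m*(-12*l^2 - 10*l - 2) - 8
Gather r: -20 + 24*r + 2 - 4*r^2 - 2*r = -4*r^2 + 22*r - 18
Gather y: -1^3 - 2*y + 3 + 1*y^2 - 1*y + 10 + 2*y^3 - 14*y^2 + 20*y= 2*y^3 - 13*y^2 + 17*y + 12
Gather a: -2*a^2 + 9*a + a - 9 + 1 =-2*a^2 + 10*a - 8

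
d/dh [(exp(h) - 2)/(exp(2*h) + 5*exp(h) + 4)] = (-(exp(h) - 2)*(2*exp(h) + 5) + exp(2*h) + 5*exp(h) + 4)*exp(h)/(exp(2*h) + 5*exp(h) + 4)^2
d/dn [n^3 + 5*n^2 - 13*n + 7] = 3*n^2 + 10*n - 13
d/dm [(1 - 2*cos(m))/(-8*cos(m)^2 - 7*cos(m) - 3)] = (16*cos(m)^2 - 16*cos(m) - 13)*sin(m)/(-8*sin(m)^2 + 7*cos(m) + 11)^2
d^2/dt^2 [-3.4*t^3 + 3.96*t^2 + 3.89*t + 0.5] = 7.92 - 20.4*t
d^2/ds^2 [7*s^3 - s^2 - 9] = 42*s - 2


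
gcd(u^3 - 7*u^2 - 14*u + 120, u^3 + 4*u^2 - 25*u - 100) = u^2 - u - 20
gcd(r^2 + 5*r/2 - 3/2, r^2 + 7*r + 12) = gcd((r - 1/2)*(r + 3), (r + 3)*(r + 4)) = r + 3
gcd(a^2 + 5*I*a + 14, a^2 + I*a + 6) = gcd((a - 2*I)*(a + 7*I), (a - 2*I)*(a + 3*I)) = a - 2*I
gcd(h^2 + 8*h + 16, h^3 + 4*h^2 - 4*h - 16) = h + 4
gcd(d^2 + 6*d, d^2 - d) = d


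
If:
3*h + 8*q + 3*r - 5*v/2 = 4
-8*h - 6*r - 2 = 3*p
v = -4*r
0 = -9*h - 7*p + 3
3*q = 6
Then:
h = 205/251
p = -156/251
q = 2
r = -279/251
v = 1116/251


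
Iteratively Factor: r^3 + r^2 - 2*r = (r + 2)*(r^2 - r) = (r - 1)*(r + 2)*(r)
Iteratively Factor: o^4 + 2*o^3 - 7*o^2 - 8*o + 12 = (o + 2)*(o^3 - 7*o + 6) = (o - 2)*(o + 2)*(o^2 + 2*o - 3) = (o - 2)*(o - 1)*(o + 2)*(o + 3)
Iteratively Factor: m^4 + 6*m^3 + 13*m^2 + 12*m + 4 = (m + 1)*(m^3 + 5*m^2 + 8*m + 4) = (m + 1)*(m + 2)*(m^2 + 3*m + 2) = (m + 1)^2*(m + 2)*(m + 2)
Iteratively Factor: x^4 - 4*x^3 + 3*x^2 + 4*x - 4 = (x - 2)*(x^3 - 2*x^2 - x + 2) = (x - 2)*(x - 1)*(x^2 - x - 2) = (x - 2)^2*(x - 1)*(x + 1)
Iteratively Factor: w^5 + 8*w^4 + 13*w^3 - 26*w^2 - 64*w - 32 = (w + 1)*(w^4 + 7*w^3 + 6*w^2 - 32*w - 32) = (w + 1)*(w + 4)*(w^3 + 3*w^2 - 6*w - 8) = (w - 2)*(w + 1)*(w + 4)*(w^2 + 5*w + 4) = (w - 2)*(w + 1)*(w + 4)^2*(w + 1)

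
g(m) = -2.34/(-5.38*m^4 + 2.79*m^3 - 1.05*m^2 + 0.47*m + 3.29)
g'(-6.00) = 0.00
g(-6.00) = 0.00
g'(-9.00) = 0.00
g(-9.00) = 0.00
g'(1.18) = -5.01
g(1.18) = 0.68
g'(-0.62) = 18.38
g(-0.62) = -2.06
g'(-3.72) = 0.00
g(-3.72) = 0.00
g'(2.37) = -0.03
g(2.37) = 0.02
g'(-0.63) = 23.06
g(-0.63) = -2.27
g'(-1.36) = 0.28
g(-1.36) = 0.09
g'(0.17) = 0.05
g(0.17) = -0.70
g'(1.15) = -7.44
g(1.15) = 0.86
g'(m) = -2.34*(21.52*m^3 - 8.37*m^2 + 2.1*m - 0.47)/(-5.38*m^4 + 2.79*m^3 - 1.05*m^2 + 0.47*m + 3.29)^2 = (-50.3568*m^3 + 19.5858*m^2 - 4.914*m + 1.0998)/(-5.38*m^4 + 2.79*m^3 - 1.05*m^2 + 0.47*m + 3.29)^2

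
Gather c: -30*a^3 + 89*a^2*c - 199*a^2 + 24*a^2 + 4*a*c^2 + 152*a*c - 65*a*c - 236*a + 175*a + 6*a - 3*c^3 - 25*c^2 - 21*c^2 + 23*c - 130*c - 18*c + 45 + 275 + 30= -30*a^3 - 175*a^2 - 55*a - 3*c^3 + c^2*(4*a - 46) + c*(89*a^2 + 87*a - 125) + 350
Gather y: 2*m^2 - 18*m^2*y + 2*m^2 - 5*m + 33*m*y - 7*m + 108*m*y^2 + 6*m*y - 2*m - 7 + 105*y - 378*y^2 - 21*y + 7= 4*m^2 - 14*m + y^2*(108*m - 378) + y*(-18*m^2 + 39*m + 84)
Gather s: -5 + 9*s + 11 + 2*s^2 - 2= 2*s^2 + 9*s + 4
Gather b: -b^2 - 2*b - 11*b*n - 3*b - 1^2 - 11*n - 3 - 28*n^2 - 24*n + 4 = -b^2 + b*(-11*n - 5) - 28*n^2 - 35*n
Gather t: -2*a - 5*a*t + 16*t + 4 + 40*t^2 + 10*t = -2*a + 40*t^2 + t*(26 - 5*a) + 4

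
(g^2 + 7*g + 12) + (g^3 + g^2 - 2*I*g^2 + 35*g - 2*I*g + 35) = g^3 + 2*g^2 - 2*I*g^2 + 42*g - 2*I*g + 47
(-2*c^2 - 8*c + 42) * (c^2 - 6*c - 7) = -2*c^4 + 4*c^3 + 104*c^2 - 196*c - 294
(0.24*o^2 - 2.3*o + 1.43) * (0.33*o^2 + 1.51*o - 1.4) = 0.0792*o^4 - 0.3966*o^3 - 3.3371*o^2 + 5.3793*o - 2.002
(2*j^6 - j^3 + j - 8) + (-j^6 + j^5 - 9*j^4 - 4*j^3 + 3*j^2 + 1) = j^6 + j^5 - 9*j^4 - 5*j^3 + 3*j^2 + j - 7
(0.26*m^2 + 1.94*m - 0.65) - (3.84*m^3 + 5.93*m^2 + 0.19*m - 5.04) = -3.84*m^3 - 5.67*m^2 + 1.75*m + 4.39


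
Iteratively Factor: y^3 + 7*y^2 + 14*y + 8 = (y + 2)*(y^2 + 5*y + 4) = (y + 2)*(y + 4)*(y + 1)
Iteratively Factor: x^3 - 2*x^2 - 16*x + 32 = (x - 2)*(x^2 - 16) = (x - 4)*(x - 2)*(x + 4)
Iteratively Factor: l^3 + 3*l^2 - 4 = (l - 1)*(l^2 + 4*l + 4) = (l - 1)*(l + 2)*(l + 2)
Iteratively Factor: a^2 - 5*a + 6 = (a - 3)*(a - 2)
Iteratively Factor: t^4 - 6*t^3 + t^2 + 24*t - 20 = (t + 2)*(t^3 - 8*t^2 + 17*t - 10) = (t - 2)*(t + 2)*(t^2 - 6*t + 5) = (t - 2)*(t - 1)*(t + 2)*(t - 5)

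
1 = 1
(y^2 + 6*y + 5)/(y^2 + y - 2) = (y^2 + 6*y + 5)/(y^2 + y - 2)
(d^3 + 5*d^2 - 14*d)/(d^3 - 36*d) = (d^2 + 5*d - 14)/(d^2 - 36)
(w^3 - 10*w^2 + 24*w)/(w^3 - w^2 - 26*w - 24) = w*(w - 4)/(w^2 + 5*w + 4)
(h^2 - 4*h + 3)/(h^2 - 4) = (h^2 - 4*h + 3)/(h^2 - 4)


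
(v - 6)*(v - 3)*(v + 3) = v^3 - 6*v^2 - 9*v + 54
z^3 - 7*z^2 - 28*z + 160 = (z - 8)*(z - 4)*(z + 5)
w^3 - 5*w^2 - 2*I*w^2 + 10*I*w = w*(w - 5)*(w - 2*I)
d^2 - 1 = (d - 1)*(d + 1)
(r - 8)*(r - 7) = r^2 - 15*r + 56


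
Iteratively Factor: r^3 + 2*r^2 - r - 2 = (r - 1)*(r^2 + 3*r + 2) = (r - 1)*(r + 2)*(r + 1)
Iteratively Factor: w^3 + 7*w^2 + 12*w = (w)*(w^2 + 7*w + 12) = w*(w + 4)*(w + 3)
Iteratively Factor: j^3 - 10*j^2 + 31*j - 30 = (j - 5)*(j^2 - 5*j + 6) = (j - 5)*(j - 3)*(j - 2)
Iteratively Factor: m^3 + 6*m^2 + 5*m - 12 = (m - 1)*(m^2 + 7*m + 12) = (m - 1)*(m + 4)*(m + 3)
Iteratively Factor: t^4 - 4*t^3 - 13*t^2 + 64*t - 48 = (t - 3)*(t^3 - t^2 - 16*t + 16) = (t - 3)*(t + 4)*(t^2 - 5*t + 4) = (t - 3)*(t - 1)*(t + 4)*(t - 4)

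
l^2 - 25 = (l - 5)*(l + 5)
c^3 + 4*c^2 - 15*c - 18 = (c - 3)*(c + 1)*(c + 6)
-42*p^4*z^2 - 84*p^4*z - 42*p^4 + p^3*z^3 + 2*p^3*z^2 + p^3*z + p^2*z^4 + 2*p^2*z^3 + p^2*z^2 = (-6*p + z)*(7*p + z)*(p*z + p)^2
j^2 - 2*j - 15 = (j - 5)*(j + 3)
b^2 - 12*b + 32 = (b - 8)*(b - 4)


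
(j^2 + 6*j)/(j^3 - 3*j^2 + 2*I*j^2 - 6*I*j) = (j + 6)/(j^2 + j*(-3 + 2*I) - 6*I)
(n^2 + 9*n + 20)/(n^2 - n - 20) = (n + 5)/(n - 5)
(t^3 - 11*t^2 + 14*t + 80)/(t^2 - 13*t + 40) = t + 2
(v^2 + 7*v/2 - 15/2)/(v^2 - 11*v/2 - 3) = (-2*v^2 - 7*v + 15)/(-2*v^2 + 11*v + 6)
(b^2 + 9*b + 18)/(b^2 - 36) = (b + 3)/(b - 6)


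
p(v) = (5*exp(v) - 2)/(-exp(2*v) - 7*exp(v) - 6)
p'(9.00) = 0.00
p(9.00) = 0.00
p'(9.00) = 0.00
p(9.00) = 0.00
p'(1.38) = 0.03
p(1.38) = -0.36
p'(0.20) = -0.20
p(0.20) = -0.26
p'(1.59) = 0.07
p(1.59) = -0.35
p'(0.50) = -0.15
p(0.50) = -0.31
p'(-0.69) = -0.24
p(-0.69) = -0.05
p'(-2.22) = -0.11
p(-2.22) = 0.22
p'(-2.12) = -0.11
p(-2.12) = 0.20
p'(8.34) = 0.00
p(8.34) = -0.00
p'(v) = (5*exp(v) - 2)*(2*exp(2*v) + 7*exp(v))/(-exp(2*v) - 7*exp(v) - 6)^2 + 5*exp(v)/(-exp(2*v) - 7*exp(v) - 6) = (5*exp(2*v) - 4*exp(v) - 44)*exp(v)/(exp(4*v) + 14*exp(3*v) + 61*exp(2*v) + 84*exp(v) + 36)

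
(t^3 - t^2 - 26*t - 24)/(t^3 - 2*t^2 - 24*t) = (t + 1)/t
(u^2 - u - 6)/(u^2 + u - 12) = (u + 2)/(u + 4)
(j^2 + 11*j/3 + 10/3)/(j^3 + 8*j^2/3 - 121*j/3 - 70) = (j + 2)/(j^2 + j - 42)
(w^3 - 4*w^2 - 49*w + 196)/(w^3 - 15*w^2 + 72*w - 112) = (w + 7)/(w - 4)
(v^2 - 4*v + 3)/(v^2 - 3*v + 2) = (v - 3)/(v - 2)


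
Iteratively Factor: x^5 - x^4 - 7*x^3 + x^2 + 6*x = (x - 3)*(x^4 + 2*x^3 - x^2 - 2*x) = x*(x - 3)*(x^3 + 2*x^2 - x - 2) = x*(x - 3)*(x + 2)*(x^2 - 1) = x*(x - 3)*(x - 1)*(x + 2)*(x + 1)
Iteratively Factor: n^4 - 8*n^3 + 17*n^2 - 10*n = (n - 1)*(n^3 - 7*n^2 + 10*n) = (n - 2)*(n - 1)*(n^2 - 5*n) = n*(n - 2)*(n - 1)*(n - 5)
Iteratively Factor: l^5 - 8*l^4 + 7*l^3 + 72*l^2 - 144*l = (l)*(l^4 - 8*l^3 + 7*l^2 + 72*l - 144) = l*(l - 3)*(l^3 - 5*l^2 - 8*l + 48) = l*(l - 4)*(l - 3)*(l^2 - l - 12) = l*(l - 4)^2*(l - 3)*(l + 3)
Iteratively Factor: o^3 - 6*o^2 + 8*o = (o)*(o^2 - 6*o + 8) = o*(o - 2)*(o - 4)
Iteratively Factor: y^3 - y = (y)*(y^2 - 1) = y*(y + 1)*(y - 1)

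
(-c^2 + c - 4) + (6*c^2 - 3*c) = 5*c^2 - 2*c - 4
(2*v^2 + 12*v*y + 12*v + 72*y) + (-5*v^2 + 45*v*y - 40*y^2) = -3*v^2 + 57*v*y + 12*v - 40*y^2 + 72*y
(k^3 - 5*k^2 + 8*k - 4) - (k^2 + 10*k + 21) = k^3 - 6*k^2 - 2*k - 25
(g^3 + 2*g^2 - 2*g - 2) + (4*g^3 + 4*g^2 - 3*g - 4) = 5*g^3 + 6*g^2 - 5*g - 6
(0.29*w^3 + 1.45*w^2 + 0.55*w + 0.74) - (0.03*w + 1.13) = 0.29*w^3 + 1.45*w^2 + 0.52*w - 0.39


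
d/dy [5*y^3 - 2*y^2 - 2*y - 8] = 15*y^2 - 4*y - 2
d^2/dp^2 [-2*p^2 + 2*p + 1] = -4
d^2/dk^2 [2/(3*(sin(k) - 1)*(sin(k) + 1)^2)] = 2*(7*sin(k)/cos(k)^2 + 9 - 13/cos(k)^2)/(3*(sin(k) + 1)*cos(k)^2)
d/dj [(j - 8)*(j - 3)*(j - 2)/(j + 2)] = (2*j^3 - 7*j^2 - 52*j + 140)/(j^2 + 4*j + 4)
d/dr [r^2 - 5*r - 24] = 2*r - 5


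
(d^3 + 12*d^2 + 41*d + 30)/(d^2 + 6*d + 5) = d + 6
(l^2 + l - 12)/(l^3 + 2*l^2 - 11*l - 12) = 1/(l + 1)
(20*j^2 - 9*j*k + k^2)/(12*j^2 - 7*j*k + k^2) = (5*j - k)/(3*j - k)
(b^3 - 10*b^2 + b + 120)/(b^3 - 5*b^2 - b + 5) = (b^2 - 5*b - 24)/(b^2 - 1)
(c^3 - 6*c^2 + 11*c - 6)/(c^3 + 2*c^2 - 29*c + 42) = (c - 1)/(c + 7)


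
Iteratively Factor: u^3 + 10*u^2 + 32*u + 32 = (u + 4)*(u^2 + 6*u + 8) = (u + 2)*(u + 4)*(u + 4)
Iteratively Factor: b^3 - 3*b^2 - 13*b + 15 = (b - 1)*(b^2 - 2*b - 15) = (b - 5)*(b - 1)*(b + 3)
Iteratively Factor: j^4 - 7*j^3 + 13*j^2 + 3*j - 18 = (j - 2)*(j^3 - 5*j^2 + 3*j + 9) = (j - 3)*(j - 2)*(j^2 - 2*j - 3) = (j - 3)*(j - 2)*(j + 1)*(j - 3)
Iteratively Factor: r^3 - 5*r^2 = (r - 5)*(r^2) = r*(r - 5)*(r)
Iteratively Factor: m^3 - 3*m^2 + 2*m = (m - 1)*(m^2 - 2*m) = m*(m - 1)*(m - 2)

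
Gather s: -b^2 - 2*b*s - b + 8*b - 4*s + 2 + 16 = -b^2 + 7*b + s*(-2*b - 4) + 18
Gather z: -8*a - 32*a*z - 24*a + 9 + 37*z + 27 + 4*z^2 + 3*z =-32*a + 4*z^2 + z*(40 - 32*a) + 36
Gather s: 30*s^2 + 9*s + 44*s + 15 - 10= 30*s^2 + 53*s + 5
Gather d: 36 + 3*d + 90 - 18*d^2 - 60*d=-18*d^2 - 57*d + 126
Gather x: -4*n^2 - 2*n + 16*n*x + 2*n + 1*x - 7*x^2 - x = -4*n^2 + 16*n*x - 7*x^2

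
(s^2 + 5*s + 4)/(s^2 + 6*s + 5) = (s + 4)/(s + 5)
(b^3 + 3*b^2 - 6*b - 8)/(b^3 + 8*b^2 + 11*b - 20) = (b^2 - b - 2)/(b^2 + 4*b - 5)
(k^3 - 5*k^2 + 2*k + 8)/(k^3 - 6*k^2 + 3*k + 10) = (k - 4)/(k - 5)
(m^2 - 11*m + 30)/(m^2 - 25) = (m - 6)/(m + 5)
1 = 1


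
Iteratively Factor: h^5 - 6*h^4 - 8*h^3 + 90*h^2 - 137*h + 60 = (h - 5)*(h^4 - h^3 - 13*h^2 + 25*h - 12) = (h - 5)*(h - 3)*(h^3 + 2*h^2 - 7*h + 4) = (h - 5)*(h - 3)*(h - 1)*(h^2 + 3*h - 4) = (h - 5)*(h - 3)*(h - 1)*(h + 4)*(h - 1)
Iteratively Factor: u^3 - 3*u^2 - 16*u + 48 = (u - 3)*(u^2 - 16) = (u - 4)*(u - 3)*(u + 4)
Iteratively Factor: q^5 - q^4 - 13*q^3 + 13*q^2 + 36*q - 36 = (q + 2)*(q^4 - 3*q^3 - 7*q^2 + 27*q - 18) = (q - 3)*(q + 2)*(q^3 - 7*q + 6) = (q - 3)*(q + 2)*(q + 3)*(q^2 - 3*q + 2) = (q - 3)*(q - 1)*(q + 2)*(q + 3)*(q - 2)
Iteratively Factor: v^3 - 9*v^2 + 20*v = (v)*(v^2 - 9*v + 20) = v*(v - 4)*(v - 5)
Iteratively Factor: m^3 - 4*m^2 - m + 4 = (m + 1)*(m^2 - 5*m + 4) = (m - 1)*(m + 1)*(m - 4)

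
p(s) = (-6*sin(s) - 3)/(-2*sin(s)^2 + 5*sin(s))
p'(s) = (4*sin(s)*cos(s) - 5*cos(s))*(-6*sin(s) - 3)/(-2*sin(s)^2 + 5*sin(s))^2 - 6*cos(s)/(-2*sin(s)^2 + 5*sin(s))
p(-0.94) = -0.35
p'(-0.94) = 0.35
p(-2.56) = -0.09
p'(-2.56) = -1.34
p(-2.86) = 0.86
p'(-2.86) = -7.02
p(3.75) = -0.12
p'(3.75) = -1.19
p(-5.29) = -2.88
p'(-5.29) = -0.24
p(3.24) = 4.72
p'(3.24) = -61.33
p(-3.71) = -2.95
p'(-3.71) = -0.96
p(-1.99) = -0.40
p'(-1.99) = -0.17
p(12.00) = -0.07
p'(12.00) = 1.43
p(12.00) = -0.07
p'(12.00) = 1.43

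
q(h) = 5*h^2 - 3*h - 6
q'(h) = 10*h - 3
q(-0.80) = -0.40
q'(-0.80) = -11.00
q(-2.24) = 25.81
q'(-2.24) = -25.40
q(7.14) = 227.48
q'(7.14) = 68.40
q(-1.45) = 8.86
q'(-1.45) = -17.50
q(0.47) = -6.31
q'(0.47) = 1.70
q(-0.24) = -4.99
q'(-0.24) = -5.40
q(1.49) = 0.63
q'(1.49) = 11.90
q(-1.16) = 4.21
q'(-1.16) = -14.60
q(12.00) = 678.00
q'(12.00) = 117.00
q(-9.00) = 426.00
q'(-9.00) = -93.00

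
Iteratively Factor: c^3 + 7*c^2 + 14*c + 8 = (c + 1)*(c^2 + 6*c + 8) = (c + 1)*(c + 4)*(c + 2)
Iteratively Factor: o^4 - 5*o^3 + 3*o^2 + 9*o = (o - 3)*(o^3 - 2*o^2 - 3*o) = (o - 3)*(o + 1)*(o^2 - 3*o) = o*(o - 3)*(o + 1)*(o - 3)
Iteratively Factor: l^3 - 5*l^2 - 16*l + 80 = (l - 4)*(l^2 - l - 20) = (l - 4)*(l + 4)*(l - 5)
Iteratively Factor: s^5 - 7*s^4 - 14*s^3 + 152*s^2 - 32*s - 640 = (s - 5)*(s^4 - 2*s^3 - 24*s^2 + 32*s + 128) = (s - 5)*(s - 4)*(s^3 + 2*s^2 - 16*s - 32) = (s - 5)*(s - 4)*(s + 2)*(s^2 - 16) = (s - 5)*(s - 4)*(s + 2)*(s + 4)*(s - 4)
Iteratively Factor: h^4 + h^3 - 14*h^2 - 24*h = (h + 3)*(h^3 - 2*h^2 - 8*h) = (h + 2)*(h + 3)*(h^2 - 4*h) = (h - 4)*(h + 2)*(h + 3)*(h)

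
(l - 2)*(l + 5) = l^2 + 3*l - 10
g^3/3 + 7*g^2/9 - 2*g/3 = g*(g/3 + 1)*(g - 2/3)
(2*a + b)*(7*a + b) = 14*a^2 + 9*a*b + b^2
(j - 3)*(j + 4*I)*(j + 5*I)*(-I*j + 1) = -I*j^4 + 10*j^3 + 3*I*j^3 - 30*j^2 + 29*I*j^2 - 20*j - 87*I*j + 60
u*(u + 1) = u^2 + u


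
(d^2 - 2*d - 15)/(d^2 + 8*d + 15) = (d - 5)/(d + 5)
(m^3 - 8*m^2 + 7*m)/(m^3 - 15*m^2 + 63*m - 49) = m/(m - 7)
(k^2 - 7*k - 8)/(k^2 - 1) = (k - 8)/(k - 1)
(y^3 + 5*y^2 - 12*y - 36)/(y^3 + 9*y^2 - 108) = (y + 2)/(y + 6)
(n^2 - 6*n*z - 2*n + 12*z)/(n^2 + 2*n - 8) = (n - 6*z)/(n + 4)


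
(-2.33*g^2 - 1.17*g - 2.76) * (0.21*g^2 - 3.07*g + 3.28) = -0.4893*g^4 + 6.9074*g^3 - 4.6301*g^2 + 4.6356*g - 9.0528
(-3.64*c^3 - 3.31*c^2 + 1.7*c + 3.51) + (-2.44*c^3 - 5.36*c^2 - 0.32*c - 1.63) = -6.08*c^3 - 8.67*c^2 + 1.38*c + 1.88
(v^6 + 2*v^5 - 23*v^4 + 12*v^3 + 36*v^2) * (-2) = -2*v^6 - 4*v^5 + 46*v^4 - 24*v^3 - 72*v^2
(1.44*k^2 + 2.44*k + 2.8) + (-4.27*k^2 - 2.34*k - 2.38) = -2.83*k^2 + 0.1*k + 0.42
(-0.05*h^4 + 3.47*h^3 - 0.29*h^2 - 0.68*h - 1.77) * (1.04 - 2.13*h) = 0.1065*h^5 - 7.4431*h^4 + 4.2265*h^3 + 1.1468*h^2 + 3.0629*h - 1.8408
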